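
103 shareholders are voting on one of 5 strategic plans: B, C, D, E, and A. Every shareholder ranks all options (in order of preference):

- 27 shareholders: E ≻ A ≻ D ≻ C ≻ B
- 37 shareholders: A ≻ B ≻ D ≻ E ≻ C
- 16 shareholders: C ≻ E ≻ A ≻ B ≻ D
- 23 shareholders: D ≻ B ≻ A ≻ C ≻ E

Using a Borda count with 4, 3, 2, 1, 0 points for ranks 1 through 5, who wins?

A

B: 27·0 + 37·3 + 16·1 + 23·3 = 196
C: 27·1 + 37·0 + 16·4 + 23·1 = 114
D: 27·2 + 37·2 + 16·0 + 23·4 = 220
E: 27·4 + 37·1 + 16·3 + 23·0 = 193
A: 27·3 + 37·4 + 16·2 + 23·2 = 307
A has the highest Borda score (307).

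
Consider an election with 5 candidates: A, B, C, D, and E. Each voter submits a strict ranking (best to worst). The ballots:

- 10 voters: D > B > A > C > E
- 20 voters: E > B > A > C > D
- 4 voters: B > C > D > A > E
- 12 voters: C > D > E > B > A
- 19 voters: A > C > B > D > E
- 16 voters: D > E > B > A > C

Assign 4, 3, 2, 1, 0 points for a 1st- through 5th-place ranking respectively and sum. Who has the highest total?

B

A: 10·2 + 20·2 + 4·1 + 12·0 + 19·4 + 16·1 = 156
B: 10·3 + 20·3 + 4·4 + 12·1 + 19·2 + 16·2 = 188
C: 10·1 + 20·1 + 4·3 + 12·4 + 19·3 + 16·0 = 147
D: 10·4 + 20·0 + 4·2 + 12·3 + 19·1 + 16·4 = 167
E: 10·0 + 20·4 + 4·0 + 12·2 + 19·0 + 16·3 = 152
B has the highest Borda score (188).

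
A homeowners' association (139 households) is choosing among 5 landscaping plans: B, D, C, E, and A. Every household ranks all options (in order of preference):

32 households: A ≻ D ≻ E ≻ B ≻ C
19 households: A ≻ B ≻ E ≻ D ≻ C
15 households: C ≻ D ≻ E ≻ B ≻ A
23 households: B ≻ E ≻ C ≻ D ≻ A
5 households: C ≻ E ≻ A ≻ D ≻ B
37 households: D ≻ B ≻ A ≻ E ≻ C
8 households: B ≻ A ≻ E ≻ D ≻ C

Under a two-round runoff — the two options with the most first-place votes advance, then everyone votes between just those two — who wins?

Round 1 first-place votes: B 31, D 37, C 20, E 0, A 51.
A and D advance.
Runoff: A is preferred to D by 64 voters; D by 75.
D wins the runoff.

D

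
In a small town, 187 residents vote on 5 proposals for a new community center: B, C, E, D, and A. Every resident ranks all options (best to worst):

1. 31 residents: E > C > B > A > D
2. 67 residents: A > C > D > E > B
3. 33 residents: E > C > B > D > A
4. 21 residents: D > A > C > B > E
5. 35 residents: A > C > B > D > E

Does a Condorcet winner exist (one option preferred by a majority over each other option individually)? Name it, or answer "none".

A vs B: 123–64 for A.
A vs C: 123–64 for A.
A vs E: 123–64 for A.
A vs D: 133–54 for A.
A beats every other option head-to-head.

A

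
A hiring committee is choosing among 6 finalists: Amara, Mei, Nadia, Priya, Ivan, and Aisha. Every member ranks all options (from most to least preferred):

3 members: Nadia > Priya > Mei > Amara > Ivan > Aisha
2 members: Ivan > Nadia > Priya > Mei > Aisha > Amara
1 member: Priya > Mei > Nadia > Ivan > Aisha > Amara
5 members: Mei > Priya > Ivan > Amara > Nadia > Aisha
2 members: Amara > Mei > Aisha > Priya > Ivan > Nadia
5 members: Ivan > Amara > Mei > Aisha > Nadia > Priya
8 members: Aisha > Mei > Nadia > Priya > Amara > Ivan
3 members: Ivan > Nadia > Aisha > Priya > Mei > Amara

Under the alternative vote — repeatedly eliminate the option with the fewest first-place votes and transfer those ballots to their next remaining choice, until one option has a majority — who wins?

Round 1: Amara 2, Mei 5, Nadia 3, Priya 1, Ivan 10, Aisha 8. Eliminate Priya.
Round 2: Amara 2, Mei 6, Nadia 3, Ivan 10, Aisha 8. Eliminate Amara.
Round 3: Mei 8, Nadia 3, Ivan 10, Aisha 8. Eliminate Nadia.
Round 4: Mei 11, Ivan 10, Aisha 8. Eliminate Aisha.
Round 5: Mei 19, Ivan 10. Mei has a majority.

Mei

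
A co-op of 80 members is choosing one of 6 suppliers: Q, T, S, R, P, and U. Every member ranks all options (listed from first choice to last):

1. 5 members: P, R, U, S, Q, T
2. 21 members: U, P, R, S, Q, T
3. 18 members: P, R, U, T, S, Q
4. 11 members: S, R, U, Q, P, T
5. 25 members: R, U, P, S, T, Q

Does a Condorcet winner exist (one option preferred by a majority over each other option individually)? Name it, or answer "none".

Checking pairwise contests:
T beats Q 43–37.
S beats T 62–18.
R beats S 69–11.
P beats R 44–36.
U beats P 57–23.
R beats U 59–21.
Every option loses at least one head-to-head, so there is no Condorcet winner.

none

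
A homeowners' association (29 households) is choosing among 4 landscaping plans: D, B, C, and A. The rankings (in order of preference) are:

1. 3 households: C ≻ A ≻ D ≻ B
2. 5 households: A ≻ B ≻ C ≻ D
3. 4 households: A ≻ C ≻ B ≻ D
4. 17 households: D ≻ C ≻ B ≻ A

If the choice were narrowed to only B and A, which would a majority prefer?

Voters preferring B to A: 17; preferring A to B: 12.
B wins the head-to-head.

B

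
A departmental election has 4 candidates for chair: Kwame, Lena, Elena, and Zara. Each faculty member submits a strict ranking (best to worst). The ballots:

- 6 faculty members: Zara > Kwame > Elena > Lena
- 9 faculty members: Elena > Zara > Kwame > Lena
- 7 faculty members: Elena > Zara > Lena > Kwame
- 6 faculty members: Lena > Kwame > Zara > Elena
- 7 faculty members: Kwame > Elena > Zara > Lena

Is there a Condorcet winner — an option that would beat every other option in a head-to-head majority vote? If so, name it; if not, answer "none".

none

Checking pairwise contests:
Zara beats Kwame 22–13.
Kwame beats Lena 22–13.
Kwame beats Elena 19–16.
Elena beats Zara 23–12.
Every option loses at least one head-to-head, so there is no Condorcet winner.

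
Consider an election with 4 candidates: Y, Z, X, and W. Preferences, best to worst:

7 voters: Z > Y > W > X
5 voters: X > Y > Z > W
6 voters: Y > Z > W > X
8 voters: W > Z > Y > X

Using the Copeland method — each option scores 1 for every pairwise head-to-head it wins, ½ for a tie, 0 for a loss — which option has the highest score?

Y: beats X and W; loses to Z → score 2.
Z: beats Y, X, and W → score 3.
X: loses to Y, Z, and W → score 0.
W: beats X; loses to Y and Z → score 1.
Z has the best pairwise record.

Z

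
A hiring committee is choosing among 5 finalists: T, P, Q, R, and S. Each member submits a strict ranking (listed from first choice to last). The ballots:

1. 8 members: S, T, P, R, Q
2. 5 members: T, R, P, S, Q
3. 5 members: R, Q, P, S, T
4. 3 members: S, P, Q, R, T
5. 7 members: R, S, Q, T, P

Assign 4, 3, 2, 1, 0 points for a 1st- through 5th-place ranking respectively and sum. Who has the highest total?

T: 8·3 + 5·4 + 5·0 + 3·0 + 7·1 = 51
P: 8·2 + 5·2 + 5·2 + 3·3 + 7·0 = 45
Q: 8·0 + 5·0 + 5·3 + 3·2 + 7·2 = 35
R: 8·1 + 5·3 + 5·4 + 3·1 + 7·4 = 74
S: 8·4 + 5·1 + 5·1 + 3·4 + 7·3 = 75
S has the highest Borda score (75).

S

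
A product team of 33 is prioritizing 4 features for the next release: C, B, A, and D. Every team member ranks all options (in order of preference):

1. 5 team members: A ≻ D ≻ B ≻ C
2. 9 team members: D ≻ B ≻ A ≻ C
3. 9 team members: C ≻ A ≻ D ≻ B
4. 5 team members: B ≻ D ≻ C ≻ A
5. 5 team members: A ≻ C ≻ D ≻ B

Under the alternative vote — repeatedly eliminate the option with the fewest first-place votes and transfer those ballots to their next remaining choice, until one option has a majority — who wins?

Round 1: C 9, B 5, A 10, D 9. Eliminate B.
Round 2: C 9, A 10, D 14. Eliminate C.
Round 3: A 19, D 14. A has a majority.

A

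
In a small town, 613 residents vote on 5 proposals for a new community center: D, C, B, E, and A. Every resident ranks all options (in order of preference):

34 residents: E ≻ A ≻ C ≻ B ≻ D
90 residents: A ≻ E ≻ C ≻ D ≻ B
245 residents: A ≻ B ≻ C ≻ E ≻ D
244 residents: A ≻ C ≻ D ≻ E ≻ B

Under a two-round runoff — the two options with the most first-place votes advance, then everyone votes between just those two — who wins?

Round 1 first-place votes: D 0, C 0, B 0, E 34, A 579.
A and E advance.
Runoff: A is preferred to E by 579 voters; E by 34.
A wins the runoff.

A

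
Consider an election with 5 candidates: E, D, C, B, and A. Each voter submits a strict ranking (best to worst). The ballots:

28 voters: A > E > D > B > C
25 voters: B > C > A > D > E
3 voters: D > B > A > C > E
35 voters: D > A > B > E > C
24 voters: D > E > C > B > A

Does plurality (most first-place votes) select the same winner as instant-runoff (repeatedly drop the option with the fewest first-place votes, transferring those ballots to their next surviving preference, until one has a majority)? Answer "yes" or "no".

yes

Plurality — first-place votes: E 0, D 62, C 0, B 25, A 28. Winner: D.
Instant-runoff — R1 E 0, D 62, C 0, B 25, A 28 (D winner). Winner: D.
The two methods agree.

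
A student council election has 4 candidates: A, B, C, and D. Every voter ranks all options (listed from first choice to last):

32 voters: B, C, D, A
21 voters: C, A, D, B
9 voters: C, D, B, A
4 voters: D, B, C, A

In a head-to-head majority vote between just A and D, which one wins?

D

Voters preferring A to D: 21; preferring D to A: 45.
D wins the head-to-head.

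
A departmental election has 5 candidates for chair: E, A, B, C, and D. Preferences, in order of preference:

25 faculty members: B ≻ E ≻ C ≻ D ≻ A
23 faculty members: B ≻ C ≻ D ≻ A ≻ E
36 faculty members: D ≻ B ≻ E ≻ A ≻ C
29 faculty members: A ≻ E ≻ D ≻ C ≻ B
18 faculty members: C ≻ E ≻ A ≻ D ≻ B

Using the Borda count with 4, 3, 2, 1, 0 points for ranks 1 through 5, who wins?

E: 25·3 + 23·0 + 36·2 + 29·3 + 18·3 = 288
A: 25·0 + 23·1 + 36·1 + 29·4 + 18·2 = 211
B: 25·4 + 23·4 + 36·3 + 29·0 + 18·0 = 300
C: 25·2 + 23·3 + 36·0 + 29·1 + 18·4 = 220
D: 25·1 + 23·2 + 36·4 + 29·2 + 18·1 = 291
B has the highest Borda score (300).

B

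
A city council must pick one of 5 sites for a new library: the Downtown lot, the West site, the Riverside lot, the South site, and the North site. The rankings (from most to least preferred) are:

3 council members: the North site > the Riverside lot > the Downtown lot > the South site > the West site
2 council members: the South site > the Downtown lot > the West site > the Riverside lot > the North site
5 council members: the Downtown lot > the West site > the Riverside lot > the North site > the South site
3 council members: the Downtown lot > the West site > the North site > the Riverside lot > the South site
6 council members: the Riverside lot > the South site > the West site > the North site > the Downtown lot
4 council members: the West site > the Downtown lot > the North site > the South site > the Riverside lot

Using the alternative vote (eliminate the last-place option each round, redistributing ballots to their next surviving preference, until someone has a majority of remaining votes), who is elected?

the Downtown lot

Round 1: the Downtown lot 8, the West site 4, the Riverside lot 6, the South site 2, the North site 3. Eliminate the South site.
Round 2: the Downtown lot 10, the West site 4, the Riverside lot 6, the North site 3. Eliminate the North site.
Round 3: the Downtown lot 10, the West site 4, the Riverside lot 9. Eliminate the West site.
Round 4: the Downtown lot 14, the Riverside lot 9. The Downtown lot has a majority.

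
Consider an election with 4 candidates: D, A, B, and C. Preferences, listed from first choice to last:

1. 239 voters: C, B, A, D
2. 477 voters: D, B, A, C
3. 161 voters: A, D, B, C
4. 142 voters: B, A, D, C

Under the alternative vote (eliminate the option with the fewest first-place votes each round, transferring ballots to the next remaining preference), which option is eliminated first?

B

Round 1: D 477, A 161, B 142, C 239. Eliminate B.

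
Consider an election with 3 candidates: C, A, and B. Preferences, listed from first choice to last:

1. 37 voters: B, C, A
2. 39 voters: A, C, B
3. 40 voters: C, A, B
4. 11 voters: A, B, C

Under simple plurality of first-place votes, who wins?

A

First-place votes: C 40, A 50, B 37.
A has the most first-place votes.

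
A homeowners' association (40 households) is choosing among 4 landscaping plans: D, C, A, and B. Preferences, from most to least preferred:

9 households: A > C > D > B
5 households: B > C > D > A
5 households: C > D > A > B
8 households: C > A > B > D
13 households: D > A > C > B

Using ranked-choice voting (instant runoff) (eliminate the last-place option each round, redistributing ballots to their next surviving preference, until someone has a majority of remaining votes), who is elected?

Round 1: D 13, C 13, A 9, B 5. Eliminate B.
Round 2: D 13, C 18, A 9. Eliminate A.
Round 3: D 13, C 27. C has a majority.

C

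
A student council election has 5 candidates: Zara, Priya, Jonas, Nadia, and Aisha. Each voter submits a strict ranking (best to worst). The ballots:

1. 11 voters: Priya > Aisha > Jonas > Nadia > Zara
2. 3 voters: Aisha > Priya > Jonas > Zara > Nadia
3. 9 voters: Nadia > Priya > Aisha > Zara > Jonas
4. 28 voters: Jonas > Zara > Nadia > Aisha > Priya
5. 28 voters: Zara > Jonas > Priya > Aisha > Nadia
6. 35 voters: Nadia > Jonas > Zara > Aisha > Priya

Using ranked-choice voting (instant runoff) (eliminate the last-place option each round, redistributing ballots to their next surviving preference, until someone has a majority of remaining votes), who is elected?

Jonas

Round 1: Zara 28, Priya 11, Jonas 28, Nadia 44, Aisha 3. Eliminate Aisha.
Round 2: Zara 28, Priya 14, Jonas 28, Nadia 44. Eliminate Priya.
Round 3: Zara 28, Jonas 42, Nadia 44. Eliminate Zara.
Round 4: Jonas 70, Nadia 44. Jonas has a majority.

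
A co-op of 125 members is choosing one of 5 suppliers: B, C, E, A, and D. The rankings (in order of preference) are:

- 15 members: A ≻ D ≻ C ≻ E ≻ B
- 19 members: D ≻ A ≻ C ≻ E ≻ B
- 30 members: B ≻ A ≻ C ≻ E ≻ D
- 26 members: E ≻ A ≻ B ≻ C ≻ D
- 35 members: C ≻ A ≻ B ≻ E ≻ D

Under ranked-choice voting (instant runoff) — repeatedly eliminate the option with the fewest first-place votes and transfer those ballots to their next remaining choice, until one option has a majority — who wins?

Round 1: B 30, C 35, E 26, A 15, D 19. Eliminate A.
Round 2: B 30, C 35, E 26, D 34. Eliminate E.
Round 3: B 56, C 35, D 34. Eliminate D.
Round 4: B 56, C 69. C has a majority.

C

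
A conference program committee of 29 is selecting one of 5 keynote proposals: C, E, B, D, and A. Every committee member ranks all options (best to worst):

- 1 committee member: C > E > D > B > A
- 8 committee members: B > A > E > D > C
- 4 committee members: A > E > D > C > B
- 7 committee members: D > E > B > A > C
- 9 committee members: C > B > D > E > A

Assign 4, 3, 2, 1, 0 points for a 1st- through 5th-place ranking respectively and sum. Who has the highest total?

B

C: 1·4 + 8·0 + 4·1 + 7·0 + 9·4 = 44
E: 1·3 + 8·2 + 4·3 + 7·3 + 9·1 = 61
B: 1·1 + 8·4 + 4·0 + 7·2 + 9·3 = 74
D: 1·2 + 8·1 + 4·2 + 7·4 + 9·2 = 64
A: 1·0 + 8·3 + 4·4 + 7·1 + 9·0 = 47
B has the highest Borda score (74).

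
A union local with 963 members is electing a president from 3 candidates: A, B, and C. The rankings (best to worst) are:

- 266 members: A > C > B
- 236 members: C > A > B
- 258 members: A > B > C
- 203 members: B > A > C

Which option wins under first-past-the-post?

First-place votes: A 524, B 203, C 236.
A has the most first-place votes.

A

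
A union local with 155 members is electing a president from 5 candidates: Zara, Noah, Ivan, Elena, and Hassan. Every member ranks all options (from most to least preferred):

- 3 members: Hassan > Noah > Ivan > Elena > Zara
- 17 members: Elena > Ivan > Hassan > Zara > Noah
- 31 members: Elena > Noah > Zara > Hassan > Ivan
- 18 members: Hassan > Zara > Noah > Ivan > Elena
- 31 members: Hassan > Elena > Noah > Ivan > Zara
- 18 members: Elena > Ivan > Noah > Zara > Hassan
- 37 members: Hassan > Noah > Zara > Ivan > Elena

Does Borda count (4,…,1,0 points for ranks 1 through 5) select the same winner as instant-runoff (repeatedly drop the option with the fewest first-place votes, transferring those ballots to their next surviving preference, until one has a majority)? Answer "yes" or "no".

yes

Borda — scores: Zara 225, Noah 347, Ivan 197, Elena 360, Hassan 421. Winner: Hassan.
Instant-runoff — R1 Zara 0, Noah 0, Ivan 0, Elena 66, Hassan 89 (Hassan winner). Winner: Hassan.
The two methods agree.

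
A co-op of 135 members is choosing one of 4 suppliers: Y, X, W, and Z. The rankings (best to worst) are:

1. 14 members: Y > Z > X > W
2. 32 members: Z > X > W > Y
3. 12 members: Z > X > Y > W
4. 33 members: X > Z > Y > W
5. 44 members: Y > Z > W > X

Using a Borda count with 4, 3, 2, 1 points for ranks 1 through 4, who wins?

Z

Y: 14·4 + 32·1 + 12·2 + 33·2 + 44·4 = 354
X: 14·2 + 32·3 + 12·3 + 33·4 + 44·1 = 336
W: 14·1 + 32·2 + 12·1 + 33·1 + 44·2 = 211
Z: 14·3 + 32·4 + 12·4 + 33·3 + 44·3 = 449
Z has the highest Borda score (449).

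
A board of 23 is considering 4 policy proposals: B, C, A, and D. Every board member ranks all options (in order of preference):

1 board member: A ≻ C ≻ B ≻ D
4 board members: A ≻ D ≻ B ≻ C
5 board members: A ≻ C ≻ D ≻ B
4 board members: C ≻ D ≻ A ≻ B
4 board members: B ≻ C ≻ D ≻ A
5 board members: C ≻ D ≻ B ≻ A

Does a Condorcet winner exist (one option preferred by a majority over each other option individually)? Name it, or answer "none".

C

C vs B: 15–8 for C.
C vs A: 13–10 for C.
C vs D: 19–4 for C.
C beats every other option head-to-head.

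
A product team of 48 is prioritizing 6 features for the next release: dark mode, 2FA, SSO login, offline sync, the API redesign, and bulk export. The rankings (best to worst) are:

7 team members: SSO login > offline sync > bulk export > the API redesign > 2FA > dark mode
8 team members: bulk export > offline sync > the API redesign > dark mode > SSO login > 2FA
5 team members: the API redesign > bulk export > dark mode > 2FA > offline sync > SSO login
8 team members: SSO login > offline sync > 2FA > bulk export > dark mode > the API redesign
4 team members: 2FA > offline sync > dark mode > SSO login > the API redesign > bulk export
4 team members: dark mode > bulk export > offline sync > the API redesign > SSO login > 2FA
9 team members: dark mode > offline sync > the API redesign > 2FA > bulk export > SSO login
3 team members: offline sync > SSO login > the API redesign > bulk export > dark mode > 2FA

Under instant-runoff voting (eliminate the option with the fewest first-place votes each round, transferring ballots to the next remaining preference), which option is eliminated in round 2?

2FA

Round 1: dark mode 13, 2FA 4, SSO login 15, offline sync 3, the API redesign 5, bulk export 8. Eliminate offline sync.
Round 2: dark mode 13, 2FA 4, SSO login 18, the API redesign 5, bulk export 8. Eliminate 2FA.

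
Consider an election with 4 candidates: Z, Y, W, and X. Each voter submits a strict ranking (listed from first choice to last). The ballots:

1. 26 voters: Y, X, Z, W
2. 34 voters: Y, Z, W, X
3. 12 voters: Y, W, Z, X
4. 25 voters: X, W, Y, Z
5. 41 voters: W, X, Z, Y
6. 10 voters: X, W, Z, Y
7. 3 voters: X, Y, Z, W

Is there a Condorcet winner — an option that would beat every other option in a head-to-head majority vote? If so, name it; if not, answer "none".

W vs Z: 88–63 for W.
W vs Y: 76–75 for W.
W vs X: 87–64 for W.
W beats every other option head-to-head.

W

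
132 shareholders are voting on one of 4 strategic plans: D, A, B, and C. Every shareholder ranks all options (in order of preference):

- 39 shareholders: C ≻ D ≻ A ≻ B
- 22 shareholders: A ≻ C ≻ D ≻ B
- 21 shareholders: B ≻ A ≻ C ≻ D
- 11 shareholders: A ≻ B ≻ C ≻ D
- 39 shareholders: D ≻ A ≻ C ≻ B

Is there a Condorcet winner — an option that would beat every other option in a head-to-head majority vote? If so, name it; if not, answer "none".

none

Checking pairwise contests:
C beats D 93–39.
D beats A 78–54.
D beats B 100–32.
A beats C 93–39.
Every option loses at least one head-to-head, so there is no Condorcet winner.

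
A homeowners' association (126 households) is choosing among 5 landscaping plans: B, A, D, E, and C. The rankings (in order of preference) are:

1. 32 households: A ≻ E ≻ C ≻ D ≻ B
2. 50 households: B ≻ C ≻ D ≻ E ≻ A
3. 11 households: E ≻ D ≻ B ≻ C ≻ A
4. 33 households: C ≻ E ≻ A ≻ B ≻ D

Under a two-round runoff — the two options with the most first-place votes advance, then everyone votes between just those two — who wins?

Round 1 first-place votes: B 50, A 32, D 0, E 11, C 33.
B and C advance.
Runoff: B is preferred to C by 61 voters; C by 65.
C wins the runoff.

C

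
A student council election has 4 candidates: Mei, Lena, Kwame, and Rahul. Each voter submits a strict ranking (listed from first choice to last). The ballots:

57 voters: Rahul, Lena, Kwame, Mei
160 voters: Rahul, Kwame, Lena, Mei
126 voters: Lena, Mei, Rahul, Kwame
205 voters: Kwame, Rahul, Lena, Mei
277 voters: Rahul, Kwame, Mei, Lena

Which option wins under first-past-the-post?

Rahul

First-place votes: Mei 0, Lena 126, Kwame 205, Rahul 494.
Rahul has the most first-place votes.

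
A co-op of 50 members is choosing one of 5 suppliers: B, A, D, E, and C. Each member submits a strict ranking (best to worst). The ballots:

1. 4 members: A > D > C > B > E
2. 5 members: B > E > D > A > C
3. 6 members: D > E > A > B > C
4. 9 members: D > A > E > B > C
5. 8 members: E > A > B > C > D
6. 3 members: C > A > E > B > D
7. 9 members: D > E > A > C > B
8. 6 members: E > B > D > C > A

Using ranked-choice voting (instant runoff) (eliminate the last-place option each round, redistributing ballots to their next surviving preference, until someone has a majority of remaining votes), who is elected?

D

Round 1: B 5, A 4, D 24, E 14, C 3. Eliminate C.
Round 2: B 5, A 7, D 24, E 14. Eliminate B.
Round 3: A 7, D 24, E 19. Eliminate A.
Round 4: D 28, E 22. D has a majority.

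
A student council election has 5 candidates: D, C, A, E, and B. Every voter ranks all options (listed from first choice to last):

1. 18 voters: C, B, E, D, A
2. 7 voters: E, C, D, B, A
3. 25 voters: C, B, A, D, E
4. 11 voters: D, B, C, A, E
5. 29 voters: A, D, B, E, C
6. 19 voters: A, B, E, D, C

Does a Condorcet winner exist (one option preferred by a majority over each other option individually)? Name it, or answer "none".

B vs D: 62–47 for B.
B vs C: 59–50 for B.
B vs A: 61–48 for B.
B vs E: 102–7 for B.
B beats every other option head-to-head.

B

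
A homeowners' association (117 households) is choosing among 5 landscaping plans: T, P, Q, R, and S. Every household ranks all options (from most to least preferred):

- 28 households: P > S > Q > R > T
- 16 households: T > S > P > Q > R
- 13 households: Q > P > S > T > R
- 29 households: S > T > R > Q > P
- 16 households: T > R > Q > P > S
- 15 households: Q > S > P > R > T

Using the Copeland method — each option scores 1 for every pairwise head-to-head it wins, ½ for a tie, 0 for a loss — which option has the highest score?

T: beats P, Q, and R; loses to S → score 3.
P: beats R; loses to T, Q, and S → score 1.
Q: beats P and R; loses to T and S → score 2.
R: loses to T, P, Q, and S → score 0.
S: beats T, P, Q, and R → score 4.
S has the best pairwise record.

S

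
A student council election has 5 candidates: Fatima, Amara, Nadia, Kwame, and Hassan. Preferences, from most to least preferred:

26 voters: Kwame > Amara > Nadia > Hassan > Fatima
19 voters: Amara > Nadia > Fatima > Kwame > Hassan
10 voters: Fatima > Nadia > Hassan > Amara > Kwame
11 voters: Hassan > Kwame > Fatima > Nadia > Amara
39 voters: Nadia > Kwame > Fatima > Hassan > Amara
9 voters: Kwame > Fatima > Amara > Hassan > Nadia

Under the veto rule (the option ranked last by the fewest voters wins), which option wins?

Last-place votes: Fatima 26, Amara 50, Nadia 9, Kwame 10, Hassan 19.
Nadia is ranked last by the fewest voters, so Nadia wins.

Nadia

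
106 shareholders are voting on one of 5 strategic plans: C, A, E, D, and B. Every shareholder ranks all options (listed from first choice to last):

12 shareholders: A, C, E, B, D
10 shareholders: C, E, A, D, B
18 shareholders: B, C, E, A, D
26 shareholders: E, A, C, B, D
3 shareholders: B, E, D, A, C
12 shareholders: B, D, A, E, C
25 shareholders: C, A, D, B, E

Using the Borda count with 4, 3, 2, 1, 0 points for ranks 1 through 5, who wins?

C

C: 12·3 + 10·4 + 18·3 + 26·2 + 3·0 + 12·0 + 25·4 = 282
A: 12·4 + 10·2 + 18·1 + 26·3 + 3·1 + 12·2 + 25·3 = 266
E: 12·2 + 10·3 + 18·2 + 26·4 + 3·3 + 12·1 + 25·0 = 215
D: 12·0 + 10·1 + 18·0 + 26·0 + 3·2 + 12·3 + 25·2 = 102
B: 12·1 + 10·0 + 18·4 + 26·1 + 3·4 + 12·4 + 25·1 = 195
C has the highest Borda score (282).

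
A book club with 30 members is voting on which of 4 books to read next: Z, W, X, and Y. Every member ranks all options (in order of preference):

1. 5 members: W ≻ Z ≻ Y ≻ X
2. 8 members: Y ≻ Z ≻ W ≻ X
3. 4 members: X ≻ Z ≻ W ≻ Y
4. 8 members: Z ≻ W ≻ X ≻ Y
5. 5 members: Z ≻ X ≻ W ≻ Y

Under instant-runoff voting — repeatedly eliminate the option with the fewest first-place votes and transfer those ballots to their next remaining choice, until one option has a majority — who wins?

Z

Round 1: Z 13, W 5, X 4, Y 8. Eliminate X.
Round 2: Z 17, W 5, Y 8. Z has a majority.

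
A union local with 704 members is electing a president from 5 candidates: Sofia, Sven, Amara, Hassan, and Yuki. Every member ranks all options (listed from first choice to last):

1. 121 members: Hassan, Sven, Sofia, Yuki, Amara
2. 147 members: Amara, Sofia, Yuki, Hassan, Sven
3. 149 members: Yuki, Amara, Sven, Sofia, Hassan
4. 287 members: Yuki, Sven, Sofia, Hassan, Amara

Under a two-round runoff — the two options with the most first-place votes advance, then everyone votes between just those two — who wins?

Round 1 first-place votes: Sofia 0, Sven 0, Amara 147, Hassan 121, Yuki 436.
Yuki and Amara advance.
Runoff: Yuki is preferred to Amara by 557 voters; Amara by 147.
Yuki wins the runoff.

Yuki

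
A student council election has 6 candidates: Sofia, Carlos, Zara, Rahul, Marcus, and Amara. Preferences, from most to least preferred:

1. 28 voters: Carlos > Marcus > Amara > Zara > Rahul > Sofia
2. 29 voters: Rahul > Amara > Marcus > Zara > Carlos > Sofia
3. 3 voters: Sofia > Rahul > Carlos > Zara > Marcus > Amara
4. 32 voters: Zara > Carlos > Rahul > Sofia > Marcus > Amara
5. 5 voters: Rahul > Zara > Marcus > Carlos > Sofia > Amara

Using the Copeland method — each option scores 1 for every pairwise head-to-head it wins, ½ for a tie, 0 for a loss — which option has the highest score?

Sofia: loses to Carlos, Zara, Rahul, Marcus, and Amara → score 0.
Carlos: beats Sofia, Rahul, Marcus, and Amara; loses to Zara → score 4.
Zara: beats Sofia, Carlos, and Rahul; loses to Marcus and Amara → score 3.
Rahul: beats Sofia, Marcus, and Amara; loses to Carlos and Zara → score 3.
Marcus: beats Sofia, Zara, and Amara; loses to Carlos and Rahul → score 3.
Amara: beats Sofia and Zara; loses to Carlos, Rahul, and Marcus → score 2.
Carlos has the best pairwise record.

Carlos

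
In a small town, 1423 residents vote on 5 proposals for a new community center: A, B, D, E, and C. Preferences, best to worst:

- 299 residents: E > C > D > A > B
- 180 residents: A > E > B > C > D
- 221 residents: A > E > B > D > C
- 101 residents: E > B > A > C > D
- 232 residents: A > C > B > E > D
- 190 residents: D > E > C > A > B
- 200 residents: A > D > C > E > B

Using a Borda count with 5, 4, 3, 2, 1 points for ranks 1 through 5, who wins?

A

A: 299·2 + 180·5 + 221·5 + 101·3 + 232·5 + 190·2 + 200·5 = 5446
B: 299·1 + 180·3 + 221·3 + 101·4 + 232·3 + 190·1 + 200·1 = 2992
D: 299·3 + 180·1 + 221·2 + 101·1 + 232·1 + 190·5 + 200·4 = 3602
E: 299·5 + 180·4 + 221·4 + 101·5 + 232·2 + 190·4 + 200·2 = 5228
C: 299·4 + 180·2 + 221·1 + 101·2 + 232·4 + 190·3 + 200·3 = 4077
A has the highest Borda score (5446).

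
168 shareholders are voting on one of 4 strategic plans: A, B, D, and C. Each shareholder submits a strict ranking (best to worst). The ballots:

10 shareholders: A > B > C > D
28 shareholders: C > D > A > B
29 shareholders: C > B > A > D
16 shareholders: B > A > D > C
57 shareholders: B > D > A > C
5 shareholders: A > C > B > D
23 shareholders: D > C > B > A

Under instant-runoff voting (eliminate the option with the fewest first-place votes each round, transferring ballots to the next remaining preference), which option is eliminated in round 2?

Round 1: A 15, B 73, D 23, C 57. Eliminate A.
Round 2: B 83, D 23, C 62. Eliminate D.

D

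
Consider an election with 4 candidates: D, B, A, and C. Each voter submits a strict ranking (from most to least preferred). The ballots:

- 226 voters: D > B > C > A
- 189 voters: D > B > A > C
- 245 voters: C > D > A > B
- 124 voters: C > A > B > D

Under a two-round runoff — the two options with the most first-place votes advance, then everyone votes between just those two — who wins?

D

Round 1 first-place votes: D 415, B 0, A 0, C 369.
D and C advance.
Runoff: D is preferred to C by 415 voters; C by 369.
D wins the runoff.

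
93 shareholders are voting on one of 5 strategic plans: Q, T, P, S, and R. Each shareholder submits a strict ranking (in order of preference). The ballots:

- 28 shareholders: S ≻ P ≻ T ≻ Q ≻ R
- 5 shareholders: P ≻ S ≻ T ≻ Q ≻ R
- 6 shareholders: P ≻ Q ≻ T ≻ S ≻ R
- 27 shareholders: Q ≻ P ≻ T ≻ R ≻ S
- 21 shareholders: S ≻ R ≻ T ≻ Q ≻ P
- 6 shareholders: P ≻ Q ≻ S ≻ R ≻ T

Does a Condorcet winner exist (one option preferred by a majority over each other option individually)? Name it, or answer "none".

S vs Q: 54–39 for S.
S vs T: 60–33 for S.
S vs P: 49–44 for S.
S vs R: 66–27 for S.
S beats every other option head-to-head.

S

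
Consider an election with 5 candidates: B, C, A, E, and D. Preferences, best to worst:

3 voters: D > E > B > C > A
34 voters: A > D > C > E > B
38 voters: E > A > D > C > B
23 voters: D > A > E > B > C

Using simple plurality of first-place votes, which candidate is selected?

E

First-place votes: B 0, C 0, A 34, E 38, D 26.
E has the most first-place votes.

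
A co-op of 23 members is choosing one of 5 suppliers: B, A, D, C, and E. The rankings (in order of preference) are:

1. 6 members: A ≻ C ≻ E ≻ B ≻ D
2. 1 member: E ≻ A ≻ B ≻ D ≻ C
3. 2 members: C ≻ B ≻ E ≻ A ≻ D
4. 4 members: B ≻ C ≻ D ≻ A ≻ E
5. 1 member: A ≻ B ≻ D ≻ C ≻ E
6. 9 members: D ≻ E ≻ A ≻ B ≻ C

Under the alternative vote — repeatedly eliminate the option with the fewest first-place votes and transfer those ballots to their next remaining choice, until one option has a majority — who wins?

Round 1: B 4, A 7, D 9, C 2, E 1. Eliminate E.
Round 2: B 4, A 8, D 9, C 2. Eliminate C.
Round 3: B 6, A 8, D 9. Eliminate B.
Round 4: A 10, D 13. D has a majority.

D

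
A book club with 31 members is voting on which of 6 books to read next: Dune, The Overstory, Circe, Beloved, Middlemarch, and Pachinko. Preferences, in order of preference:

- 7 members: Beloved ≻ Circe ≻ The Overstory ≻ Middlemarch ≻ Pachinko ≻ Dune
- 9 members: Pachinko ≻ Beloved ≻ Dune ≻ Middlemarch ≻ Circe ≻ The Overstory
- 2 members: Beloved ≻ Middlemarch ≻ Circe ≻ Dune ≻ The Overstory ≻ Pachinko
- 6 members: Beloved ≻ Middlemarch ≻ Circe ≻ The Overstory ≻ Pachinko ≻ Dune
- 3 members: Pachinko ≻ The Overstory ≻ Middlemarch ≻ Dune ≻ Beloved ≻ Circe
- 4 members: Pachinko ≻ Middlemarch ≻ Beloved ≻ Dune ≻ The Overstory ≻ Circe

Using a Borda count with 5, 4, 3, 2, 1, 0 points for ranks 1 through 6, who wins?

Dune: 7·0 + 9·3 + 2·2 + 6·0 + 3·2 + 4·2 = 45
The Overstory: 7·3 + 9·0 + 2·1 + 6·2 + 3·4 + 4·1 = 51
Circe: 7·4 + 9·1 + 2·3 + 6·3 + 3·0 + 4·0 = 61
Beloved: 7·5 + 9·4 + 2·5 + 6·5 + 3·1 + 4·3 = 126
Middlemarch: 7·2 + 9·2 + 2·4 + 6·4 + 3·3 + 4·4 = 89
Pachinko: 7·1 + 9·5 + 2·0 + 6·1 + 3·5 + 4·5 = 93
Beloved has the highest Borda score (126).

Beloved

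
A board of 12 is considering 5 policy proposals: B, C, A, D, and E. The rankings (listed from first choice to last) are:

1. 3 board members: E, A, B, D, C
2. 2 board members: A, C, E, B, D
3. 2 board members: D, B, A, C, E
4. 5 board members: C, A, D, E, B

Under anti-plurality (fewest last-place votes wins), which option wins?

A

Last-place votes: B 5, C 3, A 0, D 2, E 2.
A is ranked last by the fewest voters, so A wins.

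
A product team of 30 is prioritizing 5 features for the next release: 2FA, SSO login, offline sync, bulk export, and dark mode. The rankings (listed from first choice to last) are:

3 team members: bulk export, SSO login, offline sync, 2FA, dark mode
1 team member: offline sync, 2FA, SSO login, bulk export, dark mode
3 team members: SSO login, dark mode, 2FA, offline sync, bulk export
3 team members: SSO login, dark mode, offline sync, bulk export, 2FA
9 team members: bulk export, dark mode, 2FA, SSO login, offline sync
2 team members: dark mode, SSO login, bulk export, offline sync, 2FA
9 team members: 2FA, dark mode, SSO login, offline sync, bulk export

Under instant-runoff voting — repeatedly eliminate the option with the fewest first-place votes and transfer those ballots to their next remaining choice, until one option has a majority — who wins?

Round 1: 2FA 9, SSO login 6, offline sync 1, bulk export 12, dark mode 2. Eliminate offline sync.
Round 2: 2FA 10, SSO login 6, bulk export 12, dark mode 2. Eliminate dark mode.
Round 3: 2FA 10, SSO login 8, bulk export 12. Eliminate SSO login.
Round 4: 2FA 13, bulk export 17. Bulk export has a majority.

bulk export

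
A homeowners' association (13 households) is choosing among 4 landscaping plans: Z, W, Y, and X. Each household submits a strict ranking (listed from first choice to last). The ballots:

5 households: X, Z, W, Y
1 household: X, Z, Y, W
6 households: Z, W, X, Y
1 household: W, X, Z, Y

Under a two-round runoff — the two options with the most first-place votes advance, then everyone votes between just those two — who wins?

X

Round 1 first-place votes: Z 6, W 1, Y 0, X 6.
Z and X advance.
Runoff: Z is preferred to X by 6 voters; X by 7.
X wins the runoff.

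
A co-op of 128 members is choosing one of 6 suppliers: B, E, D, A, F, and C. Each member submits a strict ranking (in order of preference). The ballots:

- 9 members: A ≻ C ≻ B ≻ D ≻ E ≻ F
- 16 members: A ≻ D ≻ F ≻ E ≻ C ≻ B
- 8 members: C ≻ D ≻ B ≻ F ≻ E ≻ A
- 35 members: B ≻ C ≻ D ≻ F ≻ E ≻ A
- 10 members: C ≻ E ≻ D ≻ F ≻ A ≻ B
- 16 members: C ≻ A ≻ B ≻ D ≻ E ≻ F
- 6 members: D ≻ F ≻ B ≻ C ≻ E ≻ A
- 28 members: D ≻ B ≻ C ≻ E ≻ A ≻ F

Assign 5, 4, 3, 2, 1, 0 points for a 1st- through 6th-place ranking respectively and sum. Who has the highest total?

B: 9·3 + 16·0 + 8·3 + 35·5 + 10·0 + 16·3 + 6·3 + 28·4 = 404
E: 9·1 + 16·2 + 8·1 + 35·1 + 10·4 + 16·1 + 6·1 + 28·2 = 202
D: 9·2 + 16·4 + 8·4 + 35·3 + 10·3 + 16·2 + 6·5 + 28·5 = 451
A: 9·5 + 16·5 + 8·0 + 35·0 + 10·1 + 16·4 + 6·0 + 28·1 = 227
F: 9·0 + 16·3 + 8·2 + 35·2 + 10·2 + 16·0 + 6·4 + 28·0 = 178
C: 9·4 + 16·1 + 8·5 + 35·4 + 10·5 + 16·5 + 6·2 + 28·3 = 458
C has the highest Borda score (458).

C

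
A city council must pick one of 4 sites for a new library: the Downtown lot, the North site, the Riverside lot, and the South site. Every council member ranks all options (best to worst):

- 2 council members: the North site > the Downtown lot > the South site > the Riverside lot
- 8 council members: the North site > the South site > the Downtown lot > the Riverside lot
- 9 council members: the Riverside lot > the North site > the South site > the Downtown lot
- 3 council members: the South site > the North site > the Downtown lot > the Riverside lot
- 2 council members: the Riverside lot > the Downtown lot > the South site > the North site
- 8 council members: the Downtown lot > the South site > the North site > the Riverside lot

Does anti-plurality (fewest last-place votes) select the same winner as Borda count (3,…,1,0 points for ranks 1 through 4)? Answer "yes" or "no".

Anti-plurality — last-place votes: the Downtown lot 9, the North site 2, the Riverside lot 21, the South site 0. Winner: the South site.
Borda — scores: the Downtown lot 43, the North site 62, the Riverside lot 33, the South site 54. Winner: the North site.
The two methods disagree.

no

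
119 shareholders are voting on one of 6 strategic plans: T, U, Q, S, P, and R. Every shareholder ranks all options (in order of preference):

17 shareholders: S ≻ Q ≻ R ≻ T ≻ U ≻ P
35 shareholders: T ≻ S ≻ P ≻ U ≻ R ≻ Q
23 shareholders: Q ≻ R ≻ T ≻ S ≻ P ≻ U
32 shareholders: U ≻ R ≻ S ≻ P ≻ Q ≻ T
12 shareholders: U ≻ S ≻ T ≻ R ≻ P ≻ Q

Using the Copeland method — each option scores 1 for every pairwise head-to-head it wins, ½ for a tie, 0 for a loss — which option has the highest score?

S

T: beats U and P; loses to Q, S, and R → score 2.
U: beats Q, P, and R; loses to T and S → score 3.
Q: beats T; loses to U, S, P, and R → score 1.
S: beats T, U, Q, P, and R → score 5.
P: beats Q; loses to T, U, S, and R → score 1.
R: beats T, Q, and P; loses to U and S → score 3.
S has the best pairwise record.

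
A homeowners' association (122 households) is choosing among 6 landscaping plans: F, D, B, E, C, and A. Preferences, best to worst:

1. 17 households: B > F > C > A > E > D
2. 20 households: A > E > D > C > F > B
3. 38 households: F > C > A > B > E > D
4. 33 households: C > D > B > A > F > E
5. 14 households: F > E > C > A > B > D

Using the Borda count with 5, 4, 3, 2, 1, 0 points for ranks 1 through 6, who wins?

F: 17·4 + 20·1 + 38·5 + 33·1 + 14·5 = 381
D: 17·0 + 20·3 + 38·0 + 33·4 + 14·0 = 192
B: 17·5 + 20·0 + 38·2 + 33·3 + 14·1 = 274
E: 17·1 + 20·4 + 38·1 + 33·0 + 14·4 = 191
C: 17·3 + 20·2 + 38·4 + 33·5 + 14·3 = 450
A: 17·2 + 20·5 + 38·3 + 33·2 + 14·2 = 342
C has the highest Borda score (450).

C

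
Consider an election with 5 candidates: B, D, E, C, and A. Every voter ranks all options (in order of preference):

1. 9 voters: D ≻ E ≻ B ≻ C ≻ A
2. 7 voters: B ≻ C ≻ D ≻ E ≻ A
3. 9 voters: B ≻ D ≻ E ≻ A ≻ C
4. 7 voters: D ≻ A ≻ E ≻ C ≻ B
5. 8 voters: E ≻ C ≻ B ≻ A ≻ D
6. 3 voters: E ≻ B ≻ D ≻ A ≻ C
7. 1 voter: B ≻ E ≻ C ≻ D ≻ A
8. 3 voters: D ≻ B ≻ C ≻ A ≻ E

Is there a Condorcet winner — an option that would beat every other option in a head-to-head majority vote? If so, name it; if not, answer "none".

none

Checking pairwise contests:
E beats B 27–20.
B beats D 28–19.
D beats E 35–12.
B beats C 32–15.
B beats A 40–7.
Every option loses at least one head-to-head, so there is no Condorcet winner.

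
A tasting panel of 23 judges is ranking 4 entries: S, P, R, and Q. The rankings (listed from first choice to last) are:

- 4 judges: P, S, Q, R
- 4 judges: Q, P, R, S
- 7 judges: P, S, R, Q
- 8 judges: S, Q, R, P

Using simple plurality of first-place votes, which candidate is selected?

P

First-place votes: S 8, P 11, R 0, Q 4.
P has the most first-place votes.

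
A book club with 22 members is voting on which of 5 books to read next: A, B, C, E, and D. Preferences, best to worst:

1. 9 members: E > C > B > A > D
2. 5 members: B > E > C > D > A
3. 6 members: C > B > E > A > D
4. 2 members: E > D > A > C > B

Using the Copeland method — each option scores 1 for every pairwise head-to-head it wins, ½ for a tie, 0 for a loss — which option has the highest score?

A: beats D; loses to B, C, and E → score 1.
B: beats A and D; ties E; loses to C → score 2.5.
C: beats A, B, and D; loses to E → score 3.
E: beats A, C, and D; ties B → score 3.5.
D: loses to A, B, C, and E → score 0.
E has the best pairwise record.

E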